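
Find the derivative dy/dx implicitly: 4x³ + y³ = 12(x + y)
Take d/dx of both sides. Since y is implicitly a function of x, the chain rule attaches a y' = dy/dx factor whenever we differentiate through y.

Set F(x, y) = (left side) − (right side), so the curve is F = 0. Differentiating each term of F:
  d/dx[4x^3] = 12x^2
  d/dx[-12x] = -12
  d/dx[y^3] = 3y^2·y'
  d/dx[-12y] = -12·y'

Collecting, the y'-free part is the partial derivative in x and the y' coefficient is the partial derivative in y:
  ∂F/∂x = 12x^2 - 12
  ∂F/∂y = 3y^2 - 12

so d/dx[F(x, y(x))] = ∂F/∂x + (∂F/∂y)·y' = 0. Rearranging,
  dy/dx = -(∂F/∂x)/(∂F/∂y) = -(12x^2 - 12)/(3y^2 - 12) = 4(1 - x^2)/(y^2 - 4)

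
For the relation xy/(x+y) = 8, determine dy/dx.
Differentiate the relation implicitly: treat y = y(x) and apply the chain rule, so every y-derivative picks up a y' = dy/dx factor.

With everything moved to the left-hand side, differentiate term by term:
  d/dx[xy/(x + y)] = xy(-y' - 1)/(x + y)^2 + x·y'/(x + y) + y/(x + y)
  d/dx[-8] = 0

Separating the contributions that come from x directly and those that come through y:
  without y':      -xy/(x + y)^2 + y/(x + y)
  multiplying y':  -xy/(x + y)^2 + x/(x + y)

so (-xy/(x + y)^2 + y/(x + y)) + (-xy/(x + y)^2 + x/(x + y))·y' = 0, and therefore
  dy/dx = -(-xy/(x + y)^2 + y/(x + y))/(-xy/(x + y)^2 + x/(x + y))
        = -(y^2/(x + y)^2)/(x^2/(x + y)^2) = -y^2/x^2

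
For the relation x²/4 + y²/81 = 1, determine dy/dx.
Take d/dx of both sides. Since y is implicitly a function of x, the chain rule attaches a y' = dy/dx factor whenever we differentiate through y.

Set F(x, y) = (left side) − (right side), so the curve is F = 0. Differentiating each term of F:
  d/dx[x^2/4] = x/2
  d/dx[y^2/81] = 2y·y'/81
  d/dx[-1] = 0

Collecting, the y'-free part is the partial derivative in x and the y' coefficient is the partial derivative in y:
  ∂F/∂x = x/2
  ∂F/∂y = 2y/81

so d/dx[F(x, y(x))] = ∂F/∂x + (∂F/∂y)·y' = 0. Rearranging,
  dy/dx = -(∂F/∂x)/(∂F/∂y) = -(x/2)/(2y/81) = -81x/(4y)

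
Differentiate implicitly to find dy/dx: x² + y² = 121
Apply d/dx to both sides, remembering that y depends on x. Each occurrence of y therefore brings in a y' = dy/dx via the chain rule.

With F(x, y) equal to the left-hand side minus the right, differentiate F term by term:
  d/dx[x^2] = 2x
  d/dx[y^2] = 2y·y'
  d/dx[-121] = 0
Adding these up, d/dx[F] = 0 becomes
  (2x) + (2y)·y' = 0,
so isolating y',
  dy/dx = -(2x)/(2y) = -x/y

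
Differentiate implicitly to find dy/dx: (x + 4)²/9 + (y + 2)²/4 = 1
Differentiate the relation implicitly: treat y = y(x) and apply the chain rule, so every y-derivative picks up a y' = dy/dx factor.

With everything moved to the left-hand side, differentiate term by term:
  d/dx[(x + 4)^2/9] = 2x/9 + 8/9
  d/dx[(y + 2)^2/4] = y'(y + 2)/2
  d/dx[-1] = 0

Separating the contributions that come from x directly and those that come through y:
  without y':      2x/9 + 8/9
  multiplying y':  y/2 + 1

so (2x/9 + 8/9) + (y/2 + 1)·y' = 0, and therefore
  dy/dx = -(2x/9 + 8/9)/(y/2 + 1)
        = -(2(x + 4)/9)/((y + 2)/2) = 4(-x - 4)/(9(y + 2))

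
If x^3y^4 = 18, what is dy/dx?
Differentiate both sides with respect to x, treating y as y(x). By the chain rule, any term containing y contributes a factor of y' = dy/dx when we differentiate it.

Move every term to one side and write the relation as F(x, y) = 0. Term by term,
  d/dx[x^3y^4] = 4x^3y^3·y' + 3x^2y^4
  d/dx[-18] = 0

The pieces without y' make up ∂F/∂x and the coefficient of y' is ∂F/∂y:
  ∂F/∂x = 3x^2y^4,
  ∂F/∂y = 4x^3y^3.

Since d/dx[F] = ∂F/∂x + (∂F/∂y)·y' = 0, solve for y':
  (∂F/∂y)·y' = -∂F/∂x
  dy/dx = -(∂F/∂x)/(∂F/∂y) = -(3x^2y^4)/(4x^3y^3) = -3y/(4x)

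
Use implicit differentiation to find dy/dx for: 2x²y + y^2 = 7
Apply d/dx to both sides, remembering that y depends on x. Each occurrence of y therefore brings in a y' = dy/dx via the chain rule.

With F(x, y) equal to the left-hand side minus the right, differentiate F term by term:
  d/dx[2x^2y] = 2x^2·y' + 4xy
  d/dx[y^2] = 2y·y'
  d/dx[-7] = 0
Adding these up, d/dx[F] = 0 becomes
  (4xy) + (2x^2 + 2y)·y' = 0,
so isolating y',
  dy/dx = -(4xy)/(2x^2 + 2y) = -2xy/(x^2 + y)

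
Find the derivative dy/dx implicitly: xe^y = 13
Differentiate both sides with respect to x, treating y as y(x). By the chain rule, any term containing y contributes a factor of y' = dy/dx when we differentiate it.

Move every term to one side and write the relation as F(x, y) = 0. Term by term,
  d/dx[x·e^(y)] = x·y'·e^(y) + e^(y)
  d/dx[-13] = 0

The pieces without y' make up ∂F/∂x and the coefficient of y' is ∂F/∂y:
  ∂F/∂x = e^(y),
  ∂F/∂y = x·e^(y).

Since d/dx[F] = ∂F/∂x + (∂F/∂y)·y' = 0, solve for y':
  (∂F/∂y)·y' = -∂F/∂x
  dy/dx = -(∂F/∂x)/(∂F/∂y) = -(e^(y))/(x·e^(y)) = -1/x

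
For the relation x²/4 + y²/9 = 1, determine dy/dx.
Differentiate both sides with respect to x, treating y as y(x). By the chain rule, any term containing y contributes a factor of y' = dy/dx when we differentiate it.

Move every term to one side and write the relation as F(x, y) = 0. Term by term,
  d/dx[x^2/4] = x/2
  d/dx[y^2/9] = 2y·y'/9
  d/dx[-1] = 0

The pieces without y' make up ∂F/∂x and the coefficient of y' is ∂F/∂y:
  ∂F/∂x = x/2,
  ∂F/∂y = 2y/9.

Since d/dx[F] = ∂F/∂x + (∂F/∂y)·y' = 0, solve for y':
  (∂F/∂y)·y' = -∂F/∂x
  dy/dx = -(∂F/∂x)/(∂F/∂y) = -(x/2)/(2y/9) = -9x/(4y)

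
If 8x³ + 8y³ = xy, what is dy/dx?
Differentiate both sides with respect to x, treating y as y(x). By the chain rule, any term containing y contributes a factor of y' = dy/dx when we differentiate it.

Move every term to one side and write the relation as F(x, y) = 0. Term by term,
  d/dx[8x^3] = 24x^2
  d/dx[-xy] = -x·y' - y
  d/dx[8y^3] = 24y^2·y'

The pieces without y' make up ∂F/∂x and the coefficient of y' is ∂F/∂y:
  ∂F/∂x = 24x^2 - y,
  ∂F/∂y = -x + 24y^2.

Since d/dx[F] = ∂F/∂x + (∂F/∂y)·y' = 0, solve for y':
  (∂F/∂y)·y' = -∂F/∂x
  dy/dx = -(∂F/∂x)/(∂F/∂y) = -(24x^2 - y)/(-x + 24y^2) = (24x^2 - y)/(x - 24y^2)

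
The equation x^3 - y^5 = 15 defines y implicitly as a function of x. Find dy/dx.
Differentiate the relation implicitly: treat y = y(x) and apply the chain rule, so every y-derivative picks up a y' = dy/dx factor.

With everything moved to the left-hand side, differentiate term by term:
  d/dx[x^3] = 3x^2
  d/dx[-y^5] = -5y^4·y'
  d/dx[-15] = 0

Separating the contributions that come from x directly and those that come through y:
  without y':      3x^2
  multiplying y':  -5y^4

so (3x^2) + (-5y^4)·y' = 0, and therefore
  dy/dx = -(3x^2)/(-5y^4) = 3x^2/(5y^4)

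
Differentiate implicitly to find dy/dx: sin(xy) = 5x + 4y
Differentiate both sides with respect to x, treating y as y(x). By the chain rule, any term containing y contributes a factor of y' = dy/dx when we differentiate it.

Move every term to one side and write the relation as F(x, y) = 0. Term by term,
  d/dx[-5x] = -5
  d/dx[-4y] = -4·y'
  d/dx[sin(xy)] = (x·y' + y)·cos(xy)

The pieces without y' make up ∂F/∂x and the coefficient of y' is ∂F/∂y:
  ∂F/∂x = y·cos(xy) - 5,
  ∂F/∂y = x·cos(xy) - 4.

Since d/dx[F] = ∂F/∂x + (∂F/∂y)·y' = 0, solve for y':
  (∂F/∂y)·y' = -∂F/∂x
  dy/dx = -(∂F/∂x)/(∂F/∂y) = -(y·cos(xy) - 5)/(x·cos(xy) - 4) = (-y·cos(xy) + 5)/(x·cos(xy) - 4)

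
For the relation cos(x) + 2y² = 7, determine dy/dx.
Differentiate the relation implicitly: treat y = y(x) and apply the chain rule, so every y-derivative picks up a y' = dy/dx factor.

With everything moved to the left-hand side, differentiate term by term:
  d/dx[2y^2] = 4y·y'
  d/dx[cos(x)] = -sin(x)
  d/dx[-7] = 0

Separating the contributions that come from x directly and those that come through y:
  without y':      -sin(x)
  multiplying y':  4y

so (-sin(x)) + (4y)·y' = 0, and therefore
  dy/dx = -(-sin(x))/(4y) = sin(x)/(4y)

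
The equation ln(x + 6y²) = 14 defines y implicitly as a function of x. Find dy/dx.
Apply d/dx to both sides, remembering that y depends on x. Each occurrence of y therefore brings in a y' = dy/dx via the chain rule.

With F(x, y) equal to the left-hand side minus the right, differentiate F term by term:
  d/dx[ln(x + 6y^2)] = (12y·y' + 1)/(x + 6y^2)
  d/dx[-14] = 0
Adding these up, d/dx[F] = 0 becomes
  (1/(x + 6y^2)) + (12y/(x + 6y^2))·y' = 0,
so isolating y',
  dy/dx = -(1/(x + 6y^2))/(12y/(x + 6y^2)) = -1/(12y)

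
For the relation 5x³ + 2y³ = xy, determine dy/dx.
Differentiate both sides with respect to x, treating y as y(x). By the chain rule, any term containing y contributes a factor of y' = dy/dx when we differentiate it.

Move every term to one side and write the relation as F(x, y) = 0. Term by term,
  d/dx[5x^3] = 15x^2
  d/dx[-xy] = -x·y' - y
  d/dx[2y^3] = 6y^2·y'

The pieces without y' make up ∂F/∂x and the coefficient of y' is ∂F/∂y:
  ∂F/∂x = 15x^2 - y,
  ∂F/∂y = -x + 6y^2.

Since d/dx[F] = ∂F/∂x + (∂F/∂y)·y' = 0, solve for y':
  (∂F/∂y)·y' = -∂F/∂x
  dy/dx = -(∂F/∂x)/(∂F/∂y) = -(15x^2 - y)/(-x + 6y^2) = (15x^2 - y)/(x - 6y^2)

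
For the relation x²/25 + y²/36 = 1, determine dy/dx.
Differentiate both sides with respect to x, treating y as y(x). By the chain rule, any term containing y contributes a factor of y' = dy/dx when we differentiate it.

Move every term to one side and write the relation as F(x, y) = 0. Term by term,
  d/dx[x^2/25] = 2x/25
  d/dx[y^2/36] = y·y'/18
  d/dx[-1] = 0

The pieces without y' make up ∂F/∂x and the coefficient of y' is ∂F/∂y:
  ∂F/∂x = 2x/25,
  ∂F/∂y = y/18.

Since d/dx[F] = ∂F/∂x + (∂F/∂y)·y' = 0, solve for y':
  (∂F/∂y)·y' = -∂F/∂x
  dy/dx = -(∂F/∂x)/(∂F/∂y) = -(2x/25)/(y/18) = -36x/(25y)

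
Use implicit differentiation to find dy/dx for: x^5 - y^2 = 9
Apply d/dx to both sides, remembering that y depends on x. Each occurrence of y therefore brings in a y' = dy/dx via the chain rule.

With F(x, y) equal to the left-hand side minus the right, differentiate F term by term:
  d/dx[x^5] = 5x^4
  d/dx[-y^2] = -2y·y'
  d/dx[-9] = 0
Adding these up, d/dx[F] = 0 becomes
  (5x^4) + (-2y)·y' = 0,
so isolating y',
  dy/dx = -(5x^4)/(-2y) = 5x^4/(2y)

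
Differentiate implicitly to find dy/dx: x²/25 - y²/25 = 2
Differentiate the relation implicitly: treat y = y(x) and apply the chain rule, so every y-derivative picks up a y' = dy/dx factor.

With everything moved to the left-hand side, differentiate term by term:
  d/dx[x^2/25] = 2x/25
  d/dx[-y^2/25] = -2y·y'/25
  d/dx[-2] = 0

Separating the contributions that come from x directly and those that come through y:
  without y':      2x/25
  multiplying y':  -2y/25

so (2x/25) + (-2y/25)·y' = 0, and therefore
  dy/dx = -(2x/25)/(-2y/25) = x/y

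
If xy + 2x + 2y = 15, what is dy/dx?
Take d/dx of both sides. Since y is implicitly a function of x, the chain rule attaches a y' = dy/dx factor whenever we differentiate through y.

Set F(x, y) = (left side) − (right side), so the curve is F = 0. Differentiating each term of F:
  d/dx[xy] = x·y' + y
  d/dx[2x] = 2
  d/dx[2y] = 2·y'
  d/dx[-15] = 0

Collecting, the y'-free part is the partial derivative in x and the y' coefficient is the partial derivative in y:
  ∂F/∂x = y + 2
  ∂F/∂y = x + 2

so d/dx[F(x, y(x))] = ∂F/∂x + (∂F/∂y)·y' = 0. Rearranging,
  dy/dx = -(∂F/∂x)/(∂F/∂y) = -(y + 2)/(x + 2) = (-y - 2)/(x + 2)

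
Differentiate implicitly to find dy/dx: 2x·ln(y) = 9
Take d/dx of both sides. Since y is implicitly a function of x, the chain rule attaches a y' = dy/dx factor whenever we differentiate through y.

Set F(x, y) = (left side) − (right side), so the curve is F = 0. Differentiating each term of F:
  d/dx[2x·ln(y)] = 2x·y'/y + 2ln(y)
  d/dx[-9] = 0

Collecting, the y'-free part is the partial derivative in x and the y' coefficient is the partial derivative in y:
  ∂F/∂x = 2ln(y)
  ∂F/∂y = 2x/y

so d/dx[F(x, y(x))] = ∂F/∂x + (∂F/∂y)·y' = 0. Rearranging,
  dy/dx = -(∂F/∂x)/(∂F/∂y) = -(2ln(y))/(2x/y) = -y·ln(y)/x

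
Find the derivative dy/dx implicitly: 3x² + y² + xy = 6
Take d/dx of both sides. Since y is implicitly a function of x, the chain rule attaches a y' = dy/dx factor whenever we differentiate through y.

Set F(x, y) = (left side) − (right side), so the curve is F = 0. Differentiating each term of F:
  d/dx[3x^2] = 6x
  d/dx[xy] = x·y' + y
  d/dx[y^2] = 2y·y'
  d/dx[-6] = 0

Collecting, the y'-free part is the partial derivative in x and the y' coefficient is the partial derivative in y:
  ∂F/∂x = 6x + y
  ∂F/∂y = x + 2y

so d/dx[F(x, y(x))] = ∂F/∂x + (∂F/∂y)·y' = 0. Rearranging,
  dy/dx = -(∂F/∂x)/(∂F/∂y) = -(6x + y)/(x + 2y) = (-6x - y)/(x + 2y)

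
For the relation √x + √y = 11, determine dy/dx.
Take d/dx of both sides. Since y is implicitly a function of x, the chain rule attaches a y' = dy/dx factor whenever we differentiate through y.

Set F(x, y) = (left side) − (right side), so the curve is F = 0. Differentiating each term of F:
  d/dx[√(x)] = 1/(2√(x))
  d/dx[√(y)] = y'/(2√(y))
  d/dx[-11] = 0

Collecting, the y'-free part is the partial derivative in x and the y' coefficient is the partial derivative in y:
  ∂F/∂x = 1/(2√(x))
  ∂F/∂y = 1/(2√(y))

so d/dx[F(x, y(x))] = ∂F/∂x + (∂F/∂y)·y' = 0. Rearranging,
  dy/dx = -(∂F/∂x)/(∂F/∂y) = -(1/(2√(x)))/(1/(2√(y))) = -√(y)/√(x)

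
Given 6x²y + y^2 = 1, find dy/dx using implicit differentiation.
Apply d/dx to both sides, remembering that y depends on x. Each occurrence of y therefore brings in a y' = dy/dx via the chain rule.

With F(x, y) equal to the left-hand side minus the right, differentiate F term by term:
  d/dx[6x^2y] = 6x^2·y' + 12xy
  d/dx[y^2] = 2y·y'
  d/dx[-1] = 0
Adding these up, d/dx[F] = 0 becomes
  (12xy) + (6x^2 + 2y)·y' = 0,
so isolating y',
  dy/dx = -(12xy)/(6x^2 + 2y) = -6xy/(3x^2 + y)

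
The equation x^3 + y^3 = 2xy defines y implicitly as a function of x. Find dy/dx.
Apply d/dx to both sides, remembering that y depends on x. Each occurrence of y therefore brings in a y' = dy/dx via the chain rule.

With F(x, y) equal to the left-hand side minus the right, differentiate F term by term:
  d/dx[x^3] = 3x^2
  d/dx[-2xy] = -2x·y' - 2y
  d/dx[y^3] = 3y^2·y'
Adding these up, d/dx[F] = 0 becomes
  (3x^2 - 2y) + (-2x + 3y^2)·y' = 0,
so isolating y',
  dy/dx = -(3x^2 - 2y)/(-2x + 3y^2) = (3x^2 - 2y)/(2x - 3y^2)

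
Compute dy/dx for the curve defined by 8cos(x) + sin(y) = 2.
Apply d/dx to both sides, remembering that y depends on x. Each occurrence of y therefore brings in a y' = dy/dx via the chain rule.

With F(x, y) equal to the left-hand side minus the right, differentiate F term by term:
  d/dx[sin(y)] = y'·cos(y)
  d/dx[8cos(x)] = -8sin(x)
  d/dx[-2] = 0
Adding these up, d/dx[F] = 0 becomes
  (-8sin(x)) + (cos(y))·y' = 0,
so isolating y',
  dy/dx = -(-8sin(x))/(cos(y)) = 8sin(x)/cos(y)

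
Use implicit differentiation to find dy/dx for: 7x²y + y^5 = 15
Differentiate the relation implicitly: treat y = y(x) and apply the chain rule, so every y-derivative picks up a y' = dy/dx factor.

With everything moved to the left-hand side, differentiate term by term:
  d/dx[7x^2y] = 7x^2·y' + 14xy
  d/dx[y^5] = 5y^4·y'
  d/dx[-15] = 0

Separating the contributions that come from x directly and those that come through y:
  without y':      14xy
  multiplying y':  7x^2 + 5y^4

so (14xy) + (7x^2 + 5y^4)·y' = 0, and therefore
  dy/dx = -(14xy)/(7x^2 + 5y^4) = -14xy/(7x^2 + 5y^4)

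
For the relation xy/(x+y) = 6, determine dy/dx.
Take d/dx of both sides. Since y is implicitly a function of x, the chain rule attaches a y' = dy/dx factor whenever we differentiate through y.

Set F(x, y) = (left side) − (right side), so the curve is F = 0. Differentiating each term of F:
  d/dx[xy/(x + y)] = xy(-y' - 1)/(x + y)^2 + x·y'/(x + y) + y/(x + y)
  d/dx[-6] = 0

Collecting, the y'-free part is the partial derivative in x and the y' coefficient is the partial derivative in y:
  ∂F/∂x = -xy/(x + y)^2 + y/(x + y)
  ∂F/∂y = -xy/(x + y)^2 + x/(x + y)

so d/dx[F(x, y(x))] = ∂F/∂x + (∂F/∂y)·y' = 0. Rearranging,
  dy/dx = -(∂F/∂x)/(∂F/∂y) = -(-xy/(x + y)^2 + y/(x + y))/(-xy/(x + y)^2 + x/(x + y))
        = -(y^2/(x + y)^2)/(x^2/(x + y)^2) = -y^2/x^2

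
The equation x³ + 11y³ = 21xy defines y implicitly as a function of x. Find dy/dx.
Apply d/dx to both sides, remembering that y depends on x. Each occurrence of y therefore brings in a y' = dy/dx via the chain rule.

With F(x, y) equal to the left-hand side minus the right, differentiate F term by term:
  d/dx[x^3] = 3x^2
  d/dx[-21xy] = -21x·y' - 21y
  d/dx[11y^3] = 33y^2·y'
Adding these up, d/dx[F] = 0 becomes
  (3x^2 - 21y) + (-21x + 33y^2)·y' = 0,
so isolating y',
  dy/dx = -(3x^2 - 21y)/(-21x + 33y^2) = (x^2 - 7y)/(7x - 11y^2)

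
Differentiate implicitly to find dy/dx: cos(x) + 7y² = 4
Apply d/dx to both sides, remembering that y depends on x. Each occurrence of y therefore brings in a y' = dy/dx via the chain rule.

With F(x, y) equal to the left-hand side minus the right, differentiate F term by term:
  d/dx[7y^2] = 14y·y'
  d/dx[cos(x)] = -sin(x)
  d/dx[-4] = 0
Adding these up, d/dx[F] = 0 becomes
  (-sin(x)) + (14y)·y' = 0,
so isolating y',
  dy/dx = -(-sin(x))/(14y) = sin(x)/(14y)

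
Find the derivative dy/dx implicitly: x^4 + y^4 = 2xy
Differentiate the relation implicitly: treat y = y(x) and apply the chain rule, so every y-derivative picks up a y' = dy/dx factor.

With everything moved to the left-hand side, differentiate term by term:
  d/dx[x^4] = 4x^3
  d/dx[-2xy] = -2x·y' - 2y
  d/dx[y^4] = 4y^3·y'

Separating the contributions that come from x directly and those that come through y:
  without y':      4x^3 - 2y
  multiplying y':  -2x + 4y^3

so (4x^3 - 2y) + (-2x + 4y^3)·y' = 0, and therefore
  dy/dx = -(4x^3 - 2y)/(-2x + 4y^3) = (2x^3 - y)/(x - 2y^3)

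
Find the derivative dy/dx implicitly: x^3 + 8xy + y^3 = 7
Apply d/dx to both sides, remembering that y depends on x. Each occurrence of y therefore brings in a y' = dy/dx via the chain rule.

With F(x, y) equal to the left-hand side minus the right, differentiate F term by term:
  d/dx[x^3] = 3x^2
  d/dx[8xy] = 8x·y' + 8y
  d/dx[y^3] = 3y^2·y'
  d/dx[-7] = 0
Adding these up, d/dx[F] = 0 becomes
  (3x^2 + 8y) + (8x + 3y^2)·y' = 0,
so isolating y',
  dy/dx = -(3x^2 + 8y)/(8x + 3y^2) = (-3x^2 - 8y)/(8x + 3y^2)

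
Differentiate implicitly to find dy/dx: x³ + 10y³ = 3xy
Differentiate the relation implicitly: treat y = y(x) and apply the chain rule, so every y-derivative picks up a y' = dy/dx factor.

With everything moved to the left-hand side, differentiate term by term:
  d/dx[x^3] = 3x^2
  d/dx[-3xy] = -3x·y' - 3y
  d/dx[10y^3] = 30y^2·y'

Separating the contributions that come from x directly and those that come through y:
  without y':      3x^2 - 3y
  multiplying y':  -3x + 30y^2

so (3x^2 - 3y) + (-3x + 30y^2)·y' = 0, and therefore
  dy/dx = -(3x^2 - 3y)/(-3x + 30y^2) = (x^2 - y)/(x - 10y^2)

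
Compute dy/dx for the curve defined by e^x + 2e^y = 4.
Take d/dx of both sides. Since y is implicitly a function of x, the chain rule attaches a y' = dy/dx factor whenever we differentiate through y.

Set F(x, y) = (left side) − (right side), so the curve is F = 0. Differentiating each term of F:
  d/dx[e^(x)] = e^(x)
  d/dx[2e^(y)] = 2·y'·e^(y)
  d/dx[-4] = 0

Collecting, the y'-free part is the partial derivative in x and the y' coefficient is the partial derivative in y:
  ∂F/∂x = e^(x)
  ∂F/∂y = 2e^(y)

so d/dx[F(x, y(x))] = ∂F/∂x + (∂F/∂y)·y' = 0. Rearranging,
  dy/dx = -(∂F/∂x)/(∂F/∂y) = -(e^(x))/(2e^(y)) = -e^(x - y)/2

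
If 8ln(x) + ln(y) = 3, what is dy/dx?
Differentiate both sides with respect to x, treating y as y(x). By the chain rule, any term containing y contributes a factor of y' = dy/dx when we differentiate it.

Move every term to one side and write the relation as F(x, y) = 0. Term by term,
  d/dx[8ln(x)] = 8/x
  d/dx[ln(y)] = y'/y
  d/dx[-3] = 0

The pieces without y' make up ∂F/∂x and the coefficient of y' is ∂F/∂y:
  ∂F/∂x = 8/x,
  ∂F/∂y = 1/y.

Since d/dx[F] = ∂F/∂x + (∂F/∂y)·y' = 0, solve for y':
  (∂F/∂y)·y' = -∂F/∂x
  dy/dx = -(∂F/∂x)/(∂F/∂y) = -(8/x)/(1/y) = -8y/x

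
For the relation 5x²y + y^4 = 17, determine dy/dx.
Apply d/dx to both sides, remembering that y depends on x. Each occurrence of y therefore brings in a y' = dy/dx via the chain rule.

With F(x, y) equal to the left-hand side minus the right, differentiate F term by term:
  d/dx[5x^2y] = 5x^2·y' + 10xy
  d/dx[y^4] = 4y^3·y'
  d/dx[-17] = 0
Adding these up, d/dx[F] = 0 becomes
  (10xy) + (5x^2 + 4y^3)·y' = 0,
so isolating y',
  dy/dx = -(10xy)/(5x^2 + 4y^3) = -10xy/(5x^2 + 4y^3)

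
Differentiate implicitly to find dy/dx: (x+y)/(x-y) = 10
Differentiate both sides with respect to x, treating y as y(x). By the chain rule, any term containing y contributes a factor of y' = dy/dx when we differentiate it.

Move every term to one side and write the relation as F(x, y) = 0. Term by term,
  d/dx[(x + y)/(x - y)] = (y' + 1)/(x - y) + (x + y)(y' - 1)/(x - y)^2
  d/dx[-10] = 0

The pieces without y' make up ∂F/∂x and the coefficient of y' is ∂F/∂y:
  ∂F/∂x = 1/(x - y) - (x + y)/(x - y)^2,
  ∂F/∂y = 1/(x - y) + (x + y)/(x - y)^2.

Since d/dx[F] = ∂F/∂x + (∂F/∂y)·y' = 0, solve for y':
  (∂F/∂y)·y' = -∂F/∂x
  dy/dx = -(∂F/∂x)/(∂F/∂y) = -(1/(x - y) - (x + y)/(x - y)^2)/(1/(x - y) + (x + y)/(x - y)^2)
        = -(-2y/(x - y)^2)/(2x/(x - y)^2) = y/x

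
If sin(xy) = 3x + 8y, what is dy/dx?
Differentiate the relation implicitly: treat y = y(x) and apply the chain rule, so every y-derivative picks up a y' = dy/dx factor.

With everything moved to the left-hand side, differentiate term by term:
  d/dx[-3x] = -3
  d/dx[-8y] = -8·y'
  d/dx[sin(xy)] = (x·y' + y)·cos(xy)

Separating the contributions that come from x directly and those that come through y:
  without y':      y·cos(xy) - 3
  multiplying y':  x·cos(xy) - 8

so (y·cos(xy) - 3) + (x·cos(xy) - 8)·y' = 0, and therefore
  dy/dx = -(y·cos(xy) - 3)/(x·cos(xy) - 8) = (-y·cos(xy) + 3)/(x·cos(xy) - 8)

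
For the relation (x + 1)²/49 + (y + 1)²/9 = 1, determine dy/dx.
Differentiate both sides with respect to x, treating y as y(x). By the chain rule, any term containing y contributes a factor of y' = dy/dx when we differentiate it.

Move every term to one side and write the relation as F(x, y) = 0. Term by term,
  d/dx[(x + 1)^2/49] = 2x/49 + 2/49
  d/dx[(y + 1)^2/9] = 2·y'(y + 1)/9
  d/dx[-1] = 0

The pieces without y' make up ∂F/∂x and the coefficient of y' is ∂F/∂y:
  ∂F/∂x = 2x/49 + 2/49,
  ∂F/∂y = 2y/9 + 2/9.

Since d/dx[F] = ∂F/∂x + (∂F/∂y)·y' = 0, solve for y':
  (∂F/∂y)·y' = -∂F/∂x
  dy/dx = -(∂F/∂x)/(∂F/∂y) = -(2x/49 + 2/49)/(2y/9 + 2/9)
        = -(2(x + 1)/49)/(2(y + 1)/9) = 9(-x - 1)/(49(y + 1))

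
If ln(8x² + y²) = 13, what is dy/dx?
Differentiate both sides with respect to x, treating y as y(x). By the chain rule, any term containing y contributes a factor of y' = dy/dx when we differentiate it.

Move every term to one side and write the relation as F(x, y) = 0. Term by term,
  d/dx[ln(8x^2 + y^2)] = (16x + 2y·y')/(8x^2 + y^2)
  d/dx[-13] = 0

The pieces without y' make up ∂F/∂x and the coefficient of y' is ∂F/∂y:
  ∂F/∂x = 16x/(8x^2 + y^2),
  ∂F/∂y = 2y/(8x^2 + y^2).

Since d/dx[F] = ∂F/∂x + (∂F/∂y)·y' = 0, solve for y':
  (∂F/∂y)·y' = -∂F/∂x
  dy/dx = -(∂F/∂x)/(∂F/∂y) = -(16x/(8x^2 + y^2))/(2y/(8x^2 + y^2)) = -8x/y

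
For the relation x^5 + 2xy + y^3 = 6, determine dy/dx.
Apply d/dx to both sides, remembering that y depends on x. Each occurrence of y therefore brings in a y' = dy/dx via the chain rule.

With F(x, y) equal to the left-hand side minus the right, differentiate F term by term:
  d/dx[x^5] = 5x^4
  d/dx[2xy] = 2x·y' + 2y
  d/dx[y^3] = 3y^2·y'
  d/dx[-6] = 0
Adding these up, d/dx[F] = 0 becomes
  (5x^4 + 2y) + (2x + 3y^2)·y' = 0,
so isolating y',
  dy/dx = -(5x^4 + 2y)/(2x + 3y^2) = (-5x^4 - 2y)/(2x + 3y^2)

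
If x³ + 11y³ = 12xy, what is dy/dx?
Differentiate the relation implicitly: treat y = y(x) and apply the chain rule, so every y-derivative picks up a y' = dy/dx factor.

With everything moved to the left-hand side, differentiate term by term:
  d/dx[x^3] = 3x^2
  d/dx[-12xy] = -12x·y' - 12y
  d/dx[11y^3] = 33y^2·y'

Separating the contributions that come from x directly and those that come through y:
  without y':      3x^2 - 12y
  multiplying y':  -12x + 33y^2

so (3x^2 - 12y) + (-12x + 33y^2)·y' = 0, and therefore
  dy/dx = -(3x^2 - 12y)/(-12x + 33y^2) = (x^2 - 4y)/(4x - 11y^2)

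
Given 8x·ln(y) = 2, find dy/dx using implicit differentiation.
Apply d/dx to both sides, remembering that y depends on x. Each occurrence of y therefore brings in a y' = dy/dx via the chain rule.

With F(x, y) equal to the left-hand side minus the right, differentiate F term by term:
  d/dx[8x·ln(y)] = 8x·y'/y + 8ln(y)
  d/dx[-2] = 0
Adding these up, d/dx[F] = 0 becomes
  (8ln(y)) + (8x/y)·y' = 0,
so isolating y',
  dy/dx = -(8ln(y))/(8x/y) = -y·ln(y)/x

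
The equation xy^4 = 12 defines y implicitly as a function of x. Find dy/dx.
Differentiate the relation implicitly: treat y = y(x) and apply the chain rule, so every y-derivative picks up a y' = dy/dx factor.

With everything moved to the left-hand side, differentiate term by term:
  d/dx[xy^4] = 4xy^3·y' + y^4
  d/dx[-12] = 0

Separating the contributions that come from x directly and those that come through y:
  without y':      y^4
  multiplying y':  4xy^3

so (y^4) + (4xy^3)·y' = 0, and therefore
  dy/dx = -(y^4)/(4xy^3) = -y/(4x)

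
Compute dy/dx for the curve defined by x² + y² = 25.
Apply d/dx to both sides, remembering that y depends on x. Each occurrence of y therefore brings in a y' = dy/dx via the chain rule.

With F(x, y) equal to the left-hand side minus the right, differentiate F term by term:
  d/dx[x^2] = 2x
  d/dx[y^2] = 2y·y'
  d/dx[-25] = 0
Adding these up, d/dx[F] = 0 becomes
  (2x) + (2y)·y' = 0,
so isolating y',
  dy/dx = -(2x)/(2y) = -x/y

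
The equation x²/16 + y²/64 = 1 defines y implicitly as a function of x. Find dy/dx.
Take d/dx of both sides. Since y is implicitly a function of x, the chain rule attaches a y' = dy/dx factor whenever we differentiate through y.

Set F(x, y) = (left side) − (right side), so the curve is F = 0. Differentiating each term of F:
  d/dx[x^2/16] = x/8
  d/dx[y^2/64] = y·y'/32
  d/dx[-1] = 0

Collecting, the y'-free part is the partial derivative in x and the y' coefficient is the partial derivative in y:
  ∂F/∂x = x/8
  ∂F/∂y = y/32

so d/dx[F(x, y(x))] = ∂F/∂x + (∂F/∂y)·y' = 0. Rearranging,
  dy/dx = -(∂F/∂x)/(∂F/∂y) = -(x/8)/(y/32) = -4x/y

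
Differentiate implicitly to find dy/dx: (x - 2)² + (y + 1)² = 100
Take d/dx of both sides. Since y is implicitly a function of x, the chain rule attaches a y' = dy/dx factor whenever we differentiate through y.

Set F(x, y) = (left side) − (right side), so the curve is F = 0. Differentiating each term of F:
  d/dx[(x - 2)^2] = 2x - 4
  d/dx[(y + 1)^2] = 2·y'(y + 1)
  d/dx[-100] = 0

Collecting, the y'-free part is the partial derivative in x and the y' coefficient is the partial derivative in y:
  ∂F/∂x = 2x - 4
  ∂F/∂y = 2y + 2

so d/dx[F(x, y(x))] = ∂F/∂x + (∂F/∂y)·y' = 0. Rearranging,
  dy/dx = -(∂F/∂x)/(∂F/∂y) = -(2x - 4)/(2y + 2) = (2 - x)/(y + 1)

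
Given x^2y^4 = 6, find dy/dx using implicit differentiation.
Apply d/dx to both sides, remembering that y depends on x. Each occurrence of y therefore brings in a y' = dy/dx via the chain rule.

With F(x, y) equal to the left-hand side minus the right, differentiate F term by term:
  d/dx[x^2y^4] = 4x^2y^3·y' + 2xy^4
  d/dx[-6] = 0
Adding these up, d/dx[F] = 0 becomes
  (2xy^4) + (4x^2y^3)·y' = 0,
so isolating y',
  dy/dx = -(2xy^4)/(4x^2y^3) = -y/(2x)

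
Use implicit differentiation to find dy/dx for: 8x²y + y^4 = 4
Take d/dx of both sides. Since y is implicitly a function of x, the chain rule attaches a y' = dy/dx factor whenever we differentiate through y.

Set F(x, y) = (left side) − (right side), so the curve is F = 0. Differentiating each term of F:
  d/dx[8x^2y] = 8x^2·y' + 16xy
  d/dx[y^4] = 4y^3·y'
  d/dx[-4] = 0

Collecting, the y'-free part is the partial derivative in x and the y' coefficient is the partial derivative in y:
  ∂F/∂x = 16xy
  ∂F/∂y = 8x^2 + 4y^3

so d/dx[F(x, y(x))] = ∂F/∂x + (∂F/∂y)·y' = 0. Rearranging,
  dy/dx = -(∂F/∂x)/(∂F/∂y) = -(16xy)/(8x^2 + 4y^3) = -4xy/(2x^2 + y^3)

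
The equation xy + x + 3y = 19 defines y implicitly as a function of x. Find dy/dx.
Differentiate the relation implicitly: treat y = y(x) and apply the chain rule, so every y-derivative picks up a y' = dy/dx factor.

With everything moved to the left-hand side, differentiate term by term:
  d/dx[xy] = x·y' + y
  d/dx[x] = 1
  d/dx[3y] = 3·y'
  d/dx[-19] = 0

Separating the contributions that come from x directly and those that come through y:
  without y':      y + 1
  multiplying y':  x + 3

so (y + 1) + (x + 3)·y' = 0, and therefore
  dy/dx = -(y + 1)/(x + 3) = (-y - 1)/(x + 3)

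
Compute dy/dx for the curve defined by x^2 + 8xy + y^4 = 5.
Differentiate both sides with respect to x, treating y as y(x). By the chain rule, any term containing y contributes a factor of y' = dy/dx when we differentiate it.

Move every term to one side and write the relation as F(x, y) = 0. Term by term,
  d/dx[x^2] = 2x
  d/dx[8xy] = 8x·y' + 8y
  d/dx[y^4] = 4y^3·y'
  d/dx[-5] = 0

The pieces without y' make up ∂F/∂x and the coefficient of y' is ∂F/∂y:
  ∂F/∂x = 2x + 8y,
  ∂F/∂y = 8x + 4y^3.

Since d/dx[F] = ∂F/∂x + (∂F/∂y)·y' = 0, solve for y':
  (∂F/∂y)·y' = -∂F/∂x
  dy/dx = -(∂F/∂x)/(∂F/∂y) = -(2x + 8y)/(8x + 4y^3) = (-x - 4y)/(2(2x + y^3))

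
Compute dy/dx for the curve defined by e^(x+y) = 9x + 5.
Differentiate both sides with respect to x, treating y as y(x). By the chain rule, any term containing y contributes a factor of y' = dy/dx when we differentiate it.

Move every term to one side and write the relation as F(x, y) = 0. Term by term,
  d/dx[-9x] = -9
  d/dx[e^(x + y)] = (y' + 1)·e^(x + y)
  d/dx[-5] = 0

The pieces without y' make up ∂F/∂x and the coefficient of y' is ∂F/∂y:
  ∂F/∂x = e^(x + y) - 9,
  ∂F/∂y = e^(x + y).

Since d/dx[F] = ∂F/∂x + (∂F/∂y)·y' = 0, solve for y':
  (∂F/∂y)·y' = -∂F/∂x
  dy/dx = -(∂F/∂x)/(∂F/∂y) = -(e^(x + y) - 9)/(e^(x + y)) = 9e^(-x - y) - 1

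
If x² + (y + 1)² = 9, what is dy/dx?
Apply d/dx to both sides, remembering that y depends on x. Each occurrence of y therefore brings in a y' = dy/dx via the chain rule.

With F(x, y) equal to the left-hand side minus the right, differentiate F term by term:
  d/dx[x^2] = 2x
  d/dx[(y + 1)^2] = 2·y'(y + 1)
  d/dx[-9] = 0
Adding these up, d/dx[F] = 0 becomes
  (2x) + (2y + 2)·y' = 0,
so isolating y',
  dy/dx = -(2x)/(2y + 2) = -x/(y + 1)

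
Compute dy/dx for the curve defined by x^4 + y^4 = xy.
Apply d/dx to both sides, remembering that y depends on x. Each occurrence of y therefore brings in a y' = dy/dx via the chain rule.

With F(x, y) equal to the left-hand side minus the right, differentiate F term by term:
  d/dx[x^4] = 4x^3
  d/dx[-xy] = -x·y' - y
  d/dx[y^4] = 4y^3·y'
Adding these up, d/dx[F] = 0 becomes
  (4x^3 - y) + (-x + 4y^3)·y' = 0,
so isolating y',
  dy/dx = -(4x^3 - y)/(-x + 4y^3) = (4x^3 - y)/(x - 4y^3)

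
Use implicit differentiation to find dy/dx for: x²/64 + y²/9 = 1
Apply d/dx to both sides, remembering that y depends on x. Each occurrence of y therefore brings in a y' = dy/dx via the chain rule.

With F(x, y) equal to the left-hand side minus the right, differentiate F term by term:
  d/dx[x^2/64] = x/32
  d/dx[y^2/9] = 2y·y'/9
  d/dx[-1] = 0
Adding these up, d/dx[F] = 0 becomes
  (x/32) + (2y/9)·y' = 0,
so isolating y',
  dy/dx = -(x/32)/(2y/9) = -9x/(64y)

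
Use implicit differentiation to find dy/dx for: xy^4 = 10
Take d/dx of both sides. Since y is implicitly a function of x, the chain rule attaches a y' = dy/dx factor whenever we differentiate through y.

Set F(x, y) = (left side) − (right side), so the curve is F = 0. Differentiating each term of F:
  d/dx[xy^4] = 4xy^3·y' + y^4
  d/dx[-10] = 0

Collecting, the y'-free part is the partial derivative in x and the y' coefficient is the partial derivative in y:
  ∂F/∂x = y^4
  ∂F/∂y = 4xy^3

so d/dx[F(x, y(x))] = ∂F/∂x + (∂F/∂y)·y' = 0. Rearranging,
  dy/dx = -(∂F/∂x)/(∂F/∂y) = -(y^4)/(4xy^3) = -y/(4x)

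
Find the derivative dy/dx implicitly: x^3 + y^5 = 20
Apply d/dx to both sides, remembering that y depends on x. Each occurrence of y therefore brings in a y' = dy/dx via the chain rule.

With F(x, y) equal to the left-hand side minus the right, differentiate F term by term:
  d/dx[x^3] = 3x^2
  d/dx[y^5] = 5y^4·y'
  d/dx[-20] = 0
Adding these up, d/dx[F] = 0 becomes
  (3x^2) + (5y^4)·y' = 0,
so isolating y',
  dy/dx = -(3x^2)/(5y^4) = -3x^2/(5y^4)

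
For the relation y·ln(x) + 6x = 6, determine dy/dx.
Apply d/dx to both sides, remembering that y depends on x. Each occurrence of y therefore brings in a y' = dy/dx via the chain rule.

With F(x, y) equal to the left-hand side minus the right, differentiate F term by term:
  d/dx[6x] = 6
  d/dx[y·ln(x)] = y'·ln(x) + y/x
  d/dx[-6] = 0
Adding these up, d/dx[F] = 0 becomes
  (6 + y/x) + (ln(x))·y' = 0,
so isolating y',
  dy/dx = -(6 + y/x)/(ln(x))
        = -((6x + y)/x)/(ln(x)) = (-6x - y)/(x·ln(x))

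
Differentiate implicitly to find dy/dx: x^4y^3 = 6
Take d/dx of both sides. Since y is implicitly a function of x, the chain rule attaches a y' = dy/dx factor whenever we differentiate through y.

Set F(x, y) = (left side) − (right side), so the curve is F = 0. Differentiating each term of F:
  d/dx[x^4y^3] = 3x^4y^2·y' + 4x^3y^3
  d/dx[-6] = 0

Collecting, the y'-free part is the partial derivative in x and the y' coefficient is the partial derivative in y:
  ∂F/∂x = 4x^3y^3
  ∂F/∂y = 3x^4y^2

so d/dx[F(x, y(x))] = ∂F/∂x + (∂F/∂y)·y' = 0. Rearranging,
  dy/dx = -(∂F/∂x)/(∂F/∂y) = -(4x^3y^3)/(3x^4y^2) = -4y/(3x)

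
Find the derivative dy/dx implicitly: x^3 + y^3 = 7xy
Differentiate both sides with respect to x, treating y as y(x). By the chain rule, any term containing y contributes a factor of y' = dy/dx when we differentiate it.

Move every term to one side and write the relation as F(x, y) = 0. Term by term,
  d/dx[x^3] = 3x^2
  d/dx[-7xy] = -7x·y' - 7y
  d/dx[y^3] = 3y^2·y'

The pieces without y' make up ∂F/∂x and the coefficient of y' is ∂F/∂y:
  ∂F/∂x = 3x^2 - 7y,
  ∂F/∂y = -7x + 3y^2.

Since d/dx[F] = ∂F/∂x + (∂F/∂y)·y' = 0, solve for y':
  (∂F/∂y)·y' = -∂F/∂x
  dy/dx = -(∂F/∂x)/(∂F/∂y) = -(3x^2 - 7y)/(-7x + 3y^2) = (3x^2 - 7y)/(7x - 3y^2)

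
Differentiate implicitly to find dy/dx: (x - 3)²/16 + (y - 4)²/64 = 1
Differentiate both sides with respect to x, treating y as y(x). By the chain rule, any term containing y contributes a factor of y' = dy/dx when we differentiate it.

Move every term to one side and write the relation as F(x, y) = 0. Term by term,
  d/dx[(x - 3)^2/16] = x/8 - 3/8
  d/dx[(y - 4)^2/64] = y'(y - 4)/32
  d/dx[-1] = 0

The pieces without y' make up ∂F/∂x and the coefficient of y' is ∂F/∂y:
  ∂F/∂x = x/8 - 3/8,
  ∂F/∂y = y/32 - 1/8.

Since d/dx[F] = ∂F/∂x + (∂F/∂y)·y' = 0, solve for y':
  (∂F/∂y)·y' = -∂F/∂x
  dy/dx = -(∂F/∂x)/(∂F/∂y) = -(x/8 - 3/8)/(y/32 - 1/8)
        = -((x - 3)/8)/((y - 4)/32) = 4(3 - x)/(y - 4)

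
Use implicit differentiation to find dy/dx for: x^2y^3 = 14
Differentiate both sides with respect to x, treating y as y(x). By the chain rule, any term containing y contributes a factor of y' = dy/dx when we differentiate it.

Move every term to one side and write the relation as F(x, y) = 0. Term by term,
  d/dx[x^2y^3] = 3x^2y^2·y' + 2xy^3
  d/dx[-14] = 0

The pieces without y' make up ∂F/∂x and the coefficient of y' is ∂F/∂y:
  ∂F/∂x = 2xy^3,
  ∂F/∂y = 3x^2y^2.

Since d/dx[F] = ∂F/∂x + (∂F/∂y)·y' = 0, solve for y':
  (∂F/∂y)·y' = -∂F/∂x
  dy/dx = -(∂F/∂x)/(∂F/∂y) = -(2xy^3)/(3x^2y^2) = -2y/(3x)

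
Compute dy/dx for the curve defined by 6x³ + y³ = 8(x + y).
Differentiate both sides with respect to x, treating y as y(x). By the chain rule, any term containing y contributes a factor of y' = dy/dx when we differentiate it.

Move every term to one side and write the relation as F(x, y) = 0. Term by term,
  d/dx[6x^3] = 18x^2
  d/dx[-8x] = -8
  d/dx[y^3] = 3y^2·y'
  d/dx[-8y] = -8·y'

The pieces without y' make up ∂F/∂x and the coefficient of y' is ∂F/∂y:
  ∂F/∂x = 18x^2 - 8,
  ∂F/∂y = 3y^2 - 8.

Since d/dx[F] = ∂F/∂x + (∂F/∂y)·y' = 0, solve for y':
  (∂F/∂y)·y' = -∂F/∂x
  dy/dx = -(∂F/∂x)/(∂F/∂y) = -(18x^2 - 8)/(3y^2 - 8) = 2(4 - 9x^2)/(3y^2 - 8)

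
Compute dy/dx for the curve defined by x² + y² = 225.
Differentiate the relation implicitly: treat y = y(x) and apply the chain rule, so every y-derivative picks up a y' = dy/dx factor.

With everything moved to the left-hand side, differentiate term by term:
  d/dx[x^2] = 2x
  d/dx[y^2] = 2y·y'
  d/dx[-225] = 0

Separating the contributions that come from x directly and those that come through y:
  without y':      2x
  multiplying y':  2y

so (2x) + (2y)·y' = 0, and therefore
  dy/dx = -(2x)/(2y) = -x/y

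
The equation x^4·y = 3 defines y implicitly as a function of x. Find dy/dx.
Apply d/dx to both sides, remembering that y depends on x. Each occurrence of y therefore brings in a y' = dy/dx via the chain rule.

With F(x, y) equal to the left-hand side minus the right, differentiate F term by term:
  d/dx[x^4y] = x^4·y' + 4x^3y
  d/dx[-3] = 0
Adding these up, d/dx[F] = 0 becomes
  (4x^3y) + (x^4)·y' = 0,
so isolating y',
  dy/dx = -(4x^3y)/(x^4) = -4y/x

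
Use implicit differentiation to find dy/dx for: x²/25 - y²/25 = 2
Take d/dx of both sides. Since y is implicitly a function of x, the chain rule attaches a y' = dy/dx factor whenever we differentiate through y.

Set F(x, y) = (left side) − (right side), so the curve is F = 0. Differentiating each term of F:
  d/dx[x^2/25] = 2x/25
  d/dx[-y^2/25] = -2y·y'/25
  d/dx[-2] = 0

Collecting, the y'-free part is the partial derivative in x and the y' coefficient is the partial derivative in y:
  ∂F/∂x = 2x/25
  ∂F/∂y = -2y/25

so d/dx[F(x, y(x))] = ∂F/∂x + (∂F/∂y)·y' = 0. Rearranging,
  dy/dx = -(∂F/∂x)/(∂F/∂y) = -(2x/25)/(-2y/25) = x/y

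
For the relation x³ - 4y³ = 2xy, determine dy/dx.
Differentiate the relation implicitly: treat y = y(x) and apply the chain rule, so every y-derivative picks up a y' = dy/dx factor.

With everything moved to the left-hand side, differentiate term by term:
  d/dx[x^3] = 3x^2
  d/dx[-2xy] = -2x·y' - 2y
  d/dx[-4y^3] = -12y^2·y'

Separating the contributions that come from x directly and those that come through y:
  without y':      3x^2 - 2y
  multiplying y':  -2x - 12y^2

so (3x^2 - 2y) + (-2x - 12y^2)·y' = 0, and therefore
  dy/dx = -(3x^2 - 2y)/(-2x - 12y^2) = (3x^2/2 - y)/(x + 6y^2)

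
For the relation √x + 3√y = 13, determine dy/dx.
Differentiate both sides with respect to x, treating y as y(x). By the chain rule, any term containing y contributes a factor of y' = dy/dx when we differentiate it.

Move every term to one side and write the relation as F(x, y) = 0. Term by term,
  d/dx[√(x)] = 1/(2√(x))
  d/dx[3√(y)] = 3·y'/(2√(y))
  d/dx[-13] = 0

The pieces without y' make up ∂F/∂x and the coefficient of y' is ∂F/∂y:
  ∂F/∂x = 1/(2√(x)),
  ∂F/∂y = 3/(2√(y)).

Since d/dx[F] = ∂F/∂x + (∂F/∂y)·y' = 0, solve for y':
  (∂F/∂y)·y' = -∂F/∂x
  dy/dx = -(∂F/∂x)/(∂F/∂y) = -(1/(2√(x)))/(3/(2√(y))) = -√(y)/(3√(x))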